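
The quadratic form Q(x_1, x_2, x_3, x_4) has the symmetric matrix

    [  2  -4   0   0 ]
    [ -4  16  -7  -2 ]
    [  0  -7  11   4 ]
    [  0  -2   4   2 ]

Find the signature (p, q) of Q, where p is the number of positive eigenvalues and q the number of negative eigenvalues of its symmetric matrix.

Row-reducing A symmetrically gives the diagonal entries 2, 8, 39/8, 6/13.
That gives 4 positive pivots.

(4, 0)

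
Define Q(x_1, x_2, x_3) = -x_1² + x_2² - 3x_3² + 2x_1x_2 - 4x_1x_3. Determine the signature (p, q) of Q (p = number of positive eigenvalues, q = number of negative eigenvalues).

(1, 2)

Write A = [[-1, 1, -2], [1, 1, 0], [-2, 0, -3]].
Row-reducing A symmetrically gives the diagonal entries -1, 2, -1.
Counting signs: 1 positive, 2 negative.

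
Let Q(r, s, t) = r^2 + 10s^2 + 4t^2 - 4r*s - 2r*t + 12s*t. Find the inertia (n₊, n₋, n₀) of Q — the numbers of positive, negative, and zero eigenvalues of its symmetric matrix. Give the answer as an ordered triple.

(3, 0, 0)

The associated matrix is A = [[1, -2, -1], [-2, 10, 6], [-1, 6, 4]].
Applying the same elementary operations to the rows and columns of A produces a congruent diagonal matrix with entries 1, 6, 1/3.
Counting signs: 3 positive.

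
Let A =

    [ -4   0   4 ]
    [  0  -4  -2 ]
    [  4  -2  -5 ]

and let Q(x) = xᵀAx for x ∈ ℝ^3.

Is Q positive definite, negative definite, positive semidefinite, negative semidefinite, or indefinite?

Applying the same elementary operations to the rows and columns of A produces a congruent diagonal matrix with entries -4, -4, 0.
That gives 2 negative, 1 zero pivots.
Hence Q is negative semidefinite.

negative semidefinite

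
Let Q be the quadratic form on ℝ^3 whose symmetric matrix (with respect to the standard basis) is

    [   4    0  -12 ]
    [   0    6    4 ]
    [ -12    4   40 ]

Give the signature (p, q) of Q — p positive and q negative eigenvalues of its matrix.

An LDLᵀ factorisation of A has diagonal entries 4, 6, 4/3.
So there are 3 positive pivots.

(3, 0)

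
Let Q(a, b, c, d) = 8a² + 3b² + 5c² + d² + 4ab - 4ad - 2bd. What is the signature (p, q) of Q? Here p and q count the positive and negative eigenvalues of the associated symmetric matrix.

Write A = [[8, 2, 0, -2], [2, 3, 0, -1], [0, 0, 5, 0], [-2, -1, 0, 1]].
Symmetric row and column elimination reduces A to a congruent diagonal form with pivots 8, 5/2, 5, 2/5.
So there are 4 positive pivots.

(4, 0)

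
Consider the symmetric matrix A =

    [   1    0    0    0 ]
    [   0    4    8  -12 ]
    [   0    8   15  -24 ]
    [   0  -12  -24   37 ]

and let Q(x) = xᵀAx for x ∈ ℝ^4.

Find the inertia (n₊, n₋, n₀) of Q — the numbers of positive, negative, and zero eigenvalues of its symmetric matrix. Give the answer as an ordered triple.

(3, 1, 0)

Row-reducing A symmetrically gives the diagonal entries 1, 4, -1, 1.
That gives 3 positive, 1 negative pivots.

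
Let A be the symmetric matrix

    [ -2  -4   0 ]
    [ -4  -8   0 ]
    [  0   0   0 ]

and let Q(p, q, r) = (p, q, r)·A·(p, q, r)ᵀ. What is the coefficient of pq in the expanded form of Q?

The coefficient of pq is A[1,2] + A[2,1] = 2·(-4) = -8.

-8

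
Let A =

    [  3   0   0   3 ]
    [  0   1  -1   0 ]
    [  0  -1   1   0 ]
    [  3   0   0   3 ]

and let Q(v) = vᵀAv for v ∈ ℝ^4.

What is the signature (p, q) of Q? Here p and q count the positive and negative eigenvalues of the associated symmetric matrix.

Congruent diagonalization of A (simultaneous row and column reduction) yields pivots 3, 1, 0, 0.
Counting signs: 2 positive, 2 zero.

(2, 0)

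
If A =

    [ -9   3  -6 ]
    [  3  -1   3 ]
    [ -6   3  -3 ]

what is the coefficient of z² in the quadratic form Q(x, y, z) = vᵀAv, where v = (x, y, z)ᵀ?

-3

The coefficient of z² is the diagonal entry A[3,3] = -3.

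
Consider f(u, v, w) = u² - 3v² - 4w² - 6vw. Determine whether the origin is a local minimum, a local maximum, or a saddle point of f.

The Hessian at the origin is H = [[2, 0, 0], [0, -6, -6], [0, -6, -8]].
An LDLᵀ factorisation of H has diagonal entries 2, -6, -2.
So there are 1 positive, 2 negative pivots.
H is indefinite, so the origin is a saddle point.

saddle point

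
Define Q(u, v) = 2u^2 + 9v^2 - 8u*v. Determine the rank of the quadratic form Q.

2

The symmetric matrix is A = [[2, -4], [-4, 9]].
Symmetric row and column elimination reduces A to a congruent diagonal form with pivots 2, 1.
So there are 2 positive pivots.
The rank is the number of nonzero pivots: 2.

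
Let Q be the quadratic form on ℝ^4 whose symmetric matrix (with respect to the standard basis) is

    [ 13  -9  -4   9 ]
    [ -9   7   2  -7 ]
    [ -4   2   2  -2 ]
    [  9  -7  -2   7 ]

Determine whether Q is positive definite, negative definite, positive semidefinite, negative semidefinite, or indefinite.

positive semidefinite

Row-reducing A symmetrically gives the diagonal entries 13, 10/13, 0, 0.
That gives 2 positive, 2 zero pivots.
Hence Q is positive semidefinite.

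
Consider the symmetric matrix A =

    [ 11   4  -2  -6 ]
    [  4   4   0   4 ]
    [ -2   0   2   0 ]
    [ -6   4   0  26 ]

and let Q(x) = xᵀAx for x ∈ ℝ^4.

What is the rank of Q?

4

An LDLᵀ factorisation of A has diagonal entries 11, 28/11, 10/7, 2.
That gives 4 positive pivots.
The rank is the number of nonzero pivots: 4.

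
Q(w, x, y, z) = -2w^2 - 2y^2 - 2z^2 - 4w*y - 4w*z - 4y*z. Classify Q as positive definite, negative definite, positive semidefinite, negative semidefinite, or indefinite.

negative semidefinite

The symmetric matrix is A = [[-2, 0, -2, -2], [0, 0, 0, 0], [-2, 0, -2, -2], [-2, 0, -2, -2]].
Row-reducing A symmetrically gives the diagonal entries -2, 0, 0, 0.
That gives 1 negative, 3 zero pivots.
Hence Q is negative semidefinite.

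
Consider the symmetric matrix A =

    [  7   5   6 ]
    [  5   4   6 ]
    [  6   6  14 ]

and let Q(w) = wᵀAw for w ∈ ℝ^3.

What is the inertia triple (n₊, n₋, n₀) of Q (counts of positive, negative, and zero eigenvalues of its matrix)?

(3, 0, 0)

An LDLᵀ factorisation of A has diagonal entries 7, 3/7, 2.
Counting signs: 3 positive.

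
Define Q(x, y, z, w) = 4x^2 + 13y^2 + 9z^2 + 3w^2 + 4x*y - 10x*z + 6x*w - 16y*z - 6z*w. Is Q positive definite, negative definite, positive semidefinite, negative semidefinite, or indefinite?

positive definite

The symmetric matrix of Q is A = [[4, 2, -5, 3], [2, 13, -8, 0], [-5, -8, 9, -3], [3, 0, -3, 3]].
Leading principal minors: Δ_1 = 4, Δ_2 = 48, Δ_3 = 11, Δ_4 = 6.
All leading principal minors are positive, so by Sylvester's criterion Q is positive definite.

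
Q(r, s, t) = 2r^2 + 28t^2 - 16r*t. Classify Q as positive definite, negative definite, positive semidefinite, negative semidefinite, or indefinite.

indefinite

The symmetric matrix is A = [[2, 0, -8], [0, 0, 0], [-8, 0, 28]].
Symmetric row and column elimination reduces A to a congruent diagonal form with pivots 2, 0, -4.
That gives 1 positive, 1 negative, 1 zero pivots.
Hence Q is indefinite.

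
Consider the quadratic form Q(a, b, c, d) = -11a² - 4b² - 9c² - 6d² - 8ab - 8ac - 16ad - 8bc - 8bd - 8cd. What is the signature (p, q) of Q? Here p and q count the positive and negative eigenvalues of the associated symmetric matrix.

(1, 3)

Write A = [[-11, -4, -4, -8], [-4, -4, -4, -4], [-4, -4, -9, -4], [-8, -4, -4, -6]].
An LDLᵀ factorisation of A has diagonal entries -11, -28/11, -5, 2/7.
So there are 1 positive, 3 negative pivots.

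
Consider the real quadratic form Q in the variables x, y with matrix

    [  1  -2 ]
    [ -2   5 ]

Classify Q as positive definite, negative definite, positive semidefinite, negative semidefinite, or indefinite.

Symmetric row and column elimination reduces A to a congruent diagonal form with pivots 1, 1.
So there are 2 positive pivots.
Hence Q is positive definite.

positive definite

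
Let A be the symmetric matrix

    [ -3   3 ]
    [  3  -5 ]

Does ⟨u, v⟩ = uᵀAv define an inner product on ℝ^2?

no

Symmetric row and column elimination reduces A to a congruent diagonal form with pivots -3, -2.
So there are 2 negative pivots.
Hence Q is negative definite.
⟨·,·⟩ is an inner product exactly when A is positive definite.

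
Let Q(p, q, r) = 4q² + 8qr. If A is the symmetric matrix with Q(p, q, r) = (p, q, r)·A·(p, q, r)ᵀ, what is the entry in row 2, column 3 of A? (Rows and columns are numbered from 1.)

The coefficient of q·r in Q is 8. For a symmetric A this equals A[2,3] + A[3,2] = 2·A[2,3].
So A[2,3] = 8/2 = 4.

4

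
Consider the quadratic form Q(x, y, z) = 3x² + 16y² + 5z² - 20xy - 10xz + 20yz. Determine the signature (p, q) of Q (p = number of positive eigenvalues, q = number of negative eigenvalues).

(1, 2)

Write A = [[3, -10, -5], [-10, 16, 10], [-5, 10, 5]].
Row-reducing A symmetrically gives the diagonal entries 3, -52/3, -10/13.
So there are 1 positive, 2 negative pivots.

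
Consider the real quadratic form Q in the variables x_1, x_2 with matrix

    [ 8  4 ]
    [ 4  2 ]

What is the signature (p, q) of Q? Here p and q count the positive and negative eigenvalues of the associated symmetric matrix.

Row-reducing A symmetrically gives the diagonal entries 8, 0.
So there are 1 positive, 1 zero pivots.

(1, 0)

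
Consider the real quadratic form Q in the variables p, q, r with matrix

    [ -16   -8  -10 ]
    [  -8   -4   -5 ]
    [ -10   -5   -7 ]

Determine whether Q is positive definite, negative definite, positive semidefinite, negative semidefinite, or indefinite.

negative semidefinite

Applying the same elementary operations to the rows and columns of A produces a congruent diagonal matrix with entries -16, 0, -3/4.
Counting signs: 2 negative, 1 zero.
Hence Q is negative semidefinite.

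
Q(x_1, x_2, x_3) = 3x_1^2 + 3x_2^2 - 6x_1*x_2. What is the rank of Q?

1

Write A = [[3, -3, 0], [-3, 3, 0], [0, 0, 0]].
Applying the same elementary operations to the rows and columns of A produces a congruent diagonal matrix with entries 3, 0, 0.
That gives 1 positive, 2 zero pivots.
The rank is the number of nonzero pivots: 1.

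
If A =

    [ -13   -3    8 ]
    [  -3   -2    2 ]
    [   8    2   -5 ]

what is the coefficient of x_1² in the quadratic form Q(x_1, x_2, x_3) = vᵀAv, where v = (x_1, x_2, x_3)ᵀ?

The coefficient of x_1² is the diagonal entry A[1,1] = -13.

-13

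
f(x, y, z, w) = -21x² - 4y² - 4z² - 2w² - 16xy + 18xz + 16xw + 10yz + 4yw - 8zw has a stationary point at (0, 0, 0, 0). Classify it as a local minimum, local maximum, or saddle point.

saddle point

The Hessian at the origin is H = [[-42, -16, 18, 16], [-16, -8, 10, 4], [18, 10, -8, -8], [16, 4, -8, -4]].
Applying the same elementary operations to the rows and columns of H produces a congruent diagonal matrix with entries -42, -40/21, 49/10, 4/49.
Counting signs: 2 positive, 2 negative.
H is indefinite, so the origin is a saddle point.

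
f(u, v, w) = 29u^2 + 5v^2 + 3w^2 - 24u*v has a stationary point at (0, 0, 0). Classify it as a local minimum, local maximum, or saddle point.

The Hessian at the origin is H = [[58, -24, 0], [-24, 10, 0], [0, 0, 6]].
An LDLᵀ factorisation of H has diagonal entries 58, 2/29, 6.
So there are 3 positive pivots.
H is positive definite, so the origin is a strict local minimum.

local minimum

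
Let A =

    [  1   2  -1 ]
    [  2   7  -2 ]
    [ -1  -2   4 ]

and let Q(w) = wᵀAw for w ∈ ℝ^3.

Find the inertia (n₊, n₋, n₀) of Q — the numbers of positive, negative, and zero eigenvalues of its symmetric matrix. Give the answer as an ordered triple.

(3, 0, 0)

Congruent diagonalization of A (simultaneous row and column reduction) yields pivots 1, 3, 3.
So there are 3 positive pivots.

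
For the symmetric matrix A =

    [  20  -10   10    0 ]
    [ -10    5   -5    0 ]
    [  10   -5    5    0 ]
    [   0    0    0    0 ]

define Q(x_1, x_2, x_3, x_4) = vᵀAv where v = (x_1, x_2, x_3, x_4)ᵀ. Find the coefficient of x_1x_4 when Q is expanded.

0

The coefficient of x_1x_4 is A[1,4] + A[4,1] = 2·0 = 0.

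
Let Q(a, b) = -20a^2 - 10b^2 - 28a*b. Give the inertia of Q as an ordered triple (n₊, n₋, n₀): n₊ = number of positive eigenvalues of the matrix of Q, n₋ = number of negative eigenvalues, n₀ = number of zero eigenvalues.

(0, 2, 0)

Write A = [[-20, -14], [-14, -10]].
Symmetric row and column elimination reduces A to a congruent diagonal form with pivots -20, -1/5.
Counting signs: 2 negative.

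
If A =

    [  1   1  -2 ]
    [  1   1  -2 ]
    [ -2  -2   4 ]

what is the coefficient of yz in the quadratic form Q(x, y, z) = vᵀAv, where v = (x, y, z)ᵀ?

The coefficient of yz is A[2,3] + A[3,2] = 2·(-2) = -4.

-4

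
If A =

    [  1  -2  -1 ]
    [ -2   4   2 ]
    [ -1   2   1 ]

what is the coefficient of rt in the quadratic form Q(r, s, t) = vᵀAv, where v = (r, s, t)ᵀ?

-2

The coefficient of rt is A[1,3] + A[3,1] = 2·(-1) = -2.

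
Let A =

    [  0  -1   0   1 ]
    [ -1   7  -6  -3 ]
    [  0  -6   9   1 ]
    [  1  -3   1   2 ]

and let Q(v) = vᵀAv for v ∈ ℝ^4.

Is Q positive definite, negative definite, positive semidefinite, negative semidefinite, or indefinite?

A is congruent to a diagonal matrix with 3 positive, 1 negative and 0 zero entries, so Q is indefinite.

indefinite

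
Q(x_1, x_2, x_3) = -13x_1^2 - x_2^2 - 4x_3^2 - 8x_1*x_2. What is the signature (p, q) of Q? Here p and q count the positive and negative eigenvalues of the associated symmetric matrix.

The associated matrix is A = [[-13, -4, 0], [-4, -1, 0], [0, 0, -4]].
Applying the same elementary operations to the rows and columns of A produces a congruent diagonal matrix with entries -13, 3/13, -4.
That gives 1 positive, 2 negative pivots.

(1, 2)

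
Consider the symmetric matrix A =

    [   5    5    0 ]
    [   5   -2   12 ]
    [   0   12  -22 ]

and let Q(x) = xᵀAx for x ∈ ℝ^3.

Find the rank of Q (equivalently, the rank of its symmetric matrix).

3

Applying the same elementary operations to the rows and columns of A produces a congruent diagonal matrix with entries 5, -7, -10/7.
That gives 1 positive, 2 negative pivots.
The rank is the number of nonzero pivots: 3.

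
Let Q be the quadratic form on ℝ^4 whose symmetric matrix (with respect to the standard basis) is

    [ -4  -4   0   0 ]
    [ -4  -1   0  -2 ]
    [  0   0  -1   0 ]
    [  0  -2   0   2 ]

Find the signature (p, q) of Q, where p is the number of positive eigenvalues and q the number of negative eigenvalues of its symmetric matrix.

(2, 2)

Symmetric row and column elimination reduces A to a congruent diagonal form with pivots -4, 3, -1, 2/3.
Counting signs: 2 positive, 2 negative.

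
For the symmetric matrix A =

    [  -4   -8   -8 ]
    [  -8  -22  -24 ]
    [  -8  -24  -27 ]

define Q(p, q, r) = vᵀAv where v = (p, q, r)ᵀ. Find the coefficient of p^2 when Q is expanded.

The coefficient of p^2 is the diagonal entry A[1,1] = -4.

-4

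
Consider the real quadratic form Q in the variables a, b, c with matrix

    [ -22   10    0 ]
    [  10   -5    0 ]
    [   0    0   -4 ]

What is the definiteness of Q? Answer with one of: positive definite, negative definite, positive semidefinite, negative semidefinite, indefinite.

Congruent diagonalization of A (simultaneous row and column reduction) yields pivots -22, -5/11, -4.
That gives 3 negative pivots.
Hence Q is negative definite.

negative definite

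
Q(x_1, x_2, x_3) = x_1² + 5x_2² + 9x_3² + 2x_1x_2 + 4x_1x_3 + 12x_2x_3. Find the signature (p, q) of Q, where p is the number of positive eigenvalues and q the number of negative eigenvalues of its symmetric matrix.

The symmetric matrix is A = [[1, 1, 2], [1, 5, 6], [2, 6, 9]].
Symmetric row and column elimination reduces A to a congruent diagonal form with pivots 1, 4, 1.
So there are 3 positive pivots.

(3, 0)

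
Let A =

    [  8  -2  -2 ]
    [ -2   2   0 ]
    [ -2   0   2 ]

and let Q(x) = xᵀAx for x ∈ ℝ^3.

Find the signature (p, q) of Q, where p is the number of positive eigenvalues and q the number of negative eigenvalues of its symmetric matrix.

(3, 0)

Symmetric row and column elimination reduces A to a congruent diagonal form with pivots 8, 3/2, 4/3.
Counting signs: 3 positive.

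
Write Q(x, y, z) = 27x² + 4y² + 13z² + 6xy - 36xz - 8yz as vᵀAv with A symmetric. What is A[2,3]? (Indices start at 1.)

-4

The coefficient of y·z in Q is -8. For a symmetric A this equals A[2,3] + A[3,2] = 2·A[2,3].
So A[2,3] = -8/2 = -4.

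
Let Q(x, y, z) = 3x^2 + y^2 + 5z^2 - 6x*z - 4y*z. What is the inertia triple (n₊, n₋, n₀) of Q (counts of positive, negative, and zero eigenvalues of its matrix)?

(2, 1, 0)

The symmetric matrix is A = [[3, 0, -3], [0, 1, -2], [-3, -2, 5]].
Congruent diagonalization of A (simultaneous row and column reduction) yields pivots 3, 1, -2.
That gives 2 positive, 1 negative pivots.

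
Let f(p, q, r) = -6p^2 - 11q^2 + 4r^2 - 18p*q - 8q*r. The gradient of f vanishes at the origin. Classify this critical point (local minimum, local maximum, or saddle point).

The Hessian at the origin is H = [[-12, -18, 0], [-18, -22, -8], [0, -8, 8]].
An LDLᵀ factorisation of H has diagonal entries -12, 5, -24/5.
So there are 1 positive, 2 negative pivots.
H is indefinite, so the origin is a saddle point.

saddle point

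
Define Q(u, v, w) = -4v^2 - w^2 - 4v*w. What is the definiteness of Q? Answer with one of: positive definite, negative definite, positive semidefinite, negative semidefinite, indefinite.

negative semidefinite

The symmetric matrix is A = [[0, 0, 0], [0, -4, -2], [0, -2, -1]].
Symmetric row and column elimination reduces A to a congruent diagonal form with pivots 0, -4, 0.
That gives 1 negative, 2 zero pivots.
Hence Q is negative semidefinite.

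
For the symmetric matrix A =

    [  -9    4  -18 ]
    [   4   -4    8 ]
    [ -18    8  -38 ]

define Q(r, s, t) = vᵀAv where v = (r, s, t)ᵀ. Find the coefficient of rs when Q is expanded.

8

The coefficient of rs is A[1,2] + A[2,1] = 2·4 = 8.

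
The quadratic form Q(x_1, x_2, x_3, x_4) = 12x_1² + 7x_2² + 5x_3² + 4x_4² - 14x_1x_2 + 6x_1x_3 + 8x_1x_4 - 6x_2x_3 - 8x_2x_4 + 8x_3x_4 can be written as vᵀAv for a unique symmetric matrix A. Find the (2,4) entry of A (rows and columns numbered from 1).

-4

The coefficient of x_2·x_4 in Q is -8. For a symmetric A this equals A[2,4] + A[4,2] = 2·A[2,4].
So A[2,4] = -8/2 = -4.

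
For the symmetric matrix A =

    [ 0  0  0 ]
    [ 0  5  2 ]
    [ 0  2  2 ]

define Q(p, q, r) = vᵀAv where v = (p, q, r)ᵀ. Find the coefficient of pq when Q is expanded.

0

The coefficient of pq is A[1,2] + A[2,1] = 2·0 = 0.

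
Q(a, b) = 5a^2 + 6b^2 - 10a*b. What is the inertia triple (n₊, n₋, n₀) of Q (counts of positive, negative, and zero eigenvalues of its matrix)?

The associated matrix is A = [[5, -5], [-5, 6]].
An LDLᵀ factorisation of A has diagonal entries 5, 1.
So there are 2 positive pivots.

(2, 0, 0)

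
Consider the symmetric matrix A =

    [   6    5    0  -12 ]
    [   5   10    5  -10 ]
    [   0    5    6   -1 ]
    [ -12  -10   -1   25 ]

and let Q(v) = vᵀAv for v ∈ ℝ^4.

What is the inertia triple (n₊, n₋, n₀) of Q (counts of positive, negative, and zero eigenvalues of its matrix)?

(4, 0, 0)

Symmetric row and column elimination reduces A to a congruent diagonal form with pivots 6, 35/6, 12/7, 5/12.
That gives 4 positive pivots.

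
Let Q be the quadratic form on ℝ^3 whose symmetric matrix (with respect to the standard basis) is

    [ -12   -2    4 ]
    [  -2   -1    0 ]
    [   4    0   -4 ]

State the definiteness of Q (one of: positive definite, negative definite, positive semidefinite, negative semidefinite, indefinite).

negative definite

Leading principal minors: Δ_1 = -12, Δ_2 = 8, Δ_3 = -16.
The signs alternate starting with Δ_1 < 0, so by Sylvester's criterion Q is negative definite.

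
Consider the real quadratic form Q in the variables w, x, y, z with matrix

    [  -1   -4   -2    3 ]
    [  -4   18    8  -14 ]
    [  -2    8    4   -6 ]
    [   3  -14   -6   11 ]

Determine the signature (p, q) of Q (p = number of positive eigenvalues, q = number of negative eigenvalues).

(2, 1)

Symmetric row and column elimination reduces A to a congruent diagonal form with pivots -1, 34, 8/17, 0.
That gives 2 positive, 1 negative, 1 zero pivots.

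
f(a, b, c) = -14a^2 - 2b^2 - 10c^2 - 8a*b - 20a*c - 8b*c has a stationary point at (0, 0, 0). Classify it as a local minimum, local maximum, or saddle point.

The Hessian at the origin is H = [[-28, -8, -20], [-8, -4, -8], [-20, -8, -20]].
Applying the same elementary operations to the rows and columns of H produces a congruent diagonal matrix with entries -28, -12/7, -8/3.
Counting signs: 3 negative.
H is negative definite, so the origin is a strict local maximum.

local maximum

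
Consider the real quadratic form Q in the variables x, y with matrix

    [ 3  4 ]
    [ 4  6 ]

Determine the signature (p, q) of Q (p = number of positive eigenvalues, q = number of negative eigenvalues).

Row-reducing A symmetrically gives the diagonal entries 3, 2/3.
So there are 2 positive pivots.

(2, 0)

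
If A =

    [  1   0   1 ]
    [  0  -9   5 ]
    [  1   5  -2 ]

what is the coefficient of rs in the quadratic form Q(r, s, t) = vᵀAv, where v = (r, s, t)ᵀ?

0

The coefficient of rs is A[1,2] + A[2,1] = 2·0 = 0.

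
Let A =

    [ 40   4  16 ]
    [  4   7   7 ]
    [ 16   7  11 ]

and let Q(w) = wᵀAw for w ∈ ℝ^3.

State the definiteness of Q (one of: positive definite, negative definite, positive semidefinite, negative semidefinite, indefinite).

positive definite

Leading principal minors: Δ_1 = 40, Δ_2 = 264, Δ_3 = 48.
All leading principal minors are positive, so by Sylvester's criterion Q is positive definite.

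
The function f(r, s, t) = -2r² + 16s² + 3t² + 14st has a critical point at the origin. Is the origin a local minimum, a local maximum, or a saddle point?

The Hessian at the origin is H = [[-4, 0, 0], [0, 32, 14], [0, 14, 6]].
Row-reducing H symmetrically gives the diagonal entries -4, 32, -1/8.
That gives 1 positive, 2 negative pivots.
H is indefinite, so the origin is a saddle point.

saddle point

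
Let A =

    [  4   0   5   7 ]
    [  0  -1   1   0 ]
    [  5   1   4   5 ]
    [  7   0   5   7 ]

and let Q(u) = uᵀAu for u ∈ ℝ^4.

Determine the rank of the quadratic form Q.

An LDLᵀ factorisation of A has diagonal entries 4, -1, -5/4, 6.
So there are 2 positive, 2 negative pivots.
The rank is the number of nonzero pivots: 4.

4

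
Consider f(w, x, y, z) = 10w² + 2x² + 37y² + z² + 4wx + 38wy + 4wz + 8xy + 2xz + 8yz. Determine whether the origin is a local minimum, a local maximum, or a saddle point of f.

The Hessian at the origin is H = [[20, 4, 38, 4], [4, 4, 8, 2], [38, 8, 74, 8], [4, 2, 8, 2]].
Symmetric row and column elimination reduces H to a congruent diagonal form with pivots 20, 16/5, 7/4, 5/7.
So there are 4 positive pivots.
H is positive definite, so the origin is a strict local minimum.

local minimum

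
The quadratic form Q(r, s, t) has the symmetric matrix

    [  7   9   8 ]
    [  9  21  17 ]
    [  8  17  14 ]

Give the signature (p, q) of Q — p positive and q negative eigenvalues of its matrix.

(3, 0)

Congruent diagonalization of A (simultaneous row and column reduction) yields pivots 7, 66/7, 5/66.
That gives 3 positive pivots.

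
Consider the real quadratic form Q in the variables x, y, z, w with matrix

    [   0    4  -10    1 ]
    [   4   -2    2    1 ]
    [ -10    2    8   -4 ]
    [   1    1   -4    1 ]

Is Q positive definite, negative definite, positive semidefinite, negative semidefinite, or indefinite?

A is congruent to a diagonal matrix with 3 positive, 1 negative and 0 zero entries, so Q is indefinite.

indefinite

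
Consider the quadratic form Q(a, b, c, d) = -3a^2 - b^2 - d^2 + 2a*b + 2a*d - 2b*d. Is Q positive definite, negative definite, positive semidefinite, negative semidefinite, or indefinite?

The symmetric matrix is A = [[-3, 1, 0, 1], [1, -1, 0, -1], [0, 0, 0, 0], [1, -1, 0, -1]].
Congruent diagonalization of A (simultaneous row and column reduction) yields pivots -3, -2/3, 0, 0.
That gives 2 negative, 2 zero pivots.
Hence Q is negative semidefinite.

negative semidefinite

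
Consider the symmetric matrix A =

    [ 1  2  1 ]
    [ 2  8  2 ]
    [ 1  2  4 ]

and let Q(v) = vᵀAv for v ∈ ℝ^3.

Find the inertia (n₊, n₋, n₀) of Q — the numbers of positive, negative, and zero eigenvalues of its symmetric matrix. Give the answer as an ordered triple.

(3, 0, 0)

Congruent diagonalization of A (simultaneous row and column reduction) yields pivots 1, 4, 3.
Counting signs: 3 positive.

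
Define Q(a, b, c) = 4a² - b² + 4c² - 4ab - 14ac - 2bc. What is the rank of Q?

3

Write A = [[4, -2, -7], [-2, -1, -1], [-7, -1, 4]].
Applying the same elementary operations to the rows and columns of A produces a congruent diagonal matrix with entries 4, -2, 15/8.
Counting signs: 2 positive, 1 negative.
The rank is the number of nonzero pivots: 3.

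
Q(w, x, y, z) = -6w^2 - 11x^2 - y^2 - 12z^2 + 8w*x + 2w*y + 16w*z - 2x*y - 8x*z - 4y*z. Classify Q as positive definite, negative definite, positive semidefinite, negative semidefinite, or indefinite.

negative definite

The associated matrix is A = [[-6, 4, 1, 8], [4, -11, -1, -4], [1, -1, -1, -2], [8, -4, -2, -12]].
Symmetric row and column elimination reduces A to a congruent diagonal form with pivots -6, -25/3, -41/50, -20/41.
Counting signs: 4 negative.
Hence Q is negative definite.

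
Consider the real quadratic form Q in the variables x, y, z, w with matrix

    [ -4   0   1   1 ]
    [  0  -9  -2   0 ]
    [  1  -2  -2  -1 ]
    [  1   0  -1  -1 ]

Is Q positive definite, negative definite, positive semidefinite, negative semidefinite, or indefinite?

Applying the same elementary operations to the rows and columns of A produces a congruent diagonal matrix with entries -4, -9, -47/36, -15/47.
That gives 4 negative pivots.
Hence Q is negative definite.

negative definite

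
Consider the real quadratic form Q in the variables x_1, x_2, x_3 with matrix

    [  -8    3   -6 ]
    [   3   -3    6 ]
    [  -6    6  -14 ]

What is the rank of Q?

3

Symmetric row and column elimination reduces A to a congruent diagonal form with pivots -8, -15/8, -2.
That gives 3 negative pivots.
The rank is the number of nonzero pivots: 3.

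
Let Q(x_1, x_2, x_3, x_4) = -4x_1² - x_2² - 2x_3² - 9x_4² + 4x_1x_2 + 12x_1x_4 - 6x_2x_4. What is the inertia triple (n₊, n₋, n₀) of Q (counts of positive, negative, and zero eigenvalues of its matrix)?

(0, 2, 2)

The associated matrix is A = [[-4, 2, 0, 6], [2, -1, 0, -3], [0, 0, -2, 0], [6, -3, 0, -9]].
Row-reducing A symmetrically gives the diagonal entries -4, 0, -2, 0.
Counting signs: 2 negative, 2 zero.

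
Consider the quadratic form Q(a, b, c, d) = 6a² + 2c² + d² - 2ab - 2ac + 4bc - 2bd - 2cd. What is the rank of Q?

4

The symmetric matrix is A = [[6, -1, -1, 0], [-1, 0, 2, -1], [-1, 2, 2, -1], [0, -1, -1, 1]].
Congruent diagonalization of A (simultaneous row and column reduction) yields pivots 6, -1/6, 22, 5/11.
That gives 3 positive, 1 negative pivots.
The rank is the number of nonzero pivots: 4.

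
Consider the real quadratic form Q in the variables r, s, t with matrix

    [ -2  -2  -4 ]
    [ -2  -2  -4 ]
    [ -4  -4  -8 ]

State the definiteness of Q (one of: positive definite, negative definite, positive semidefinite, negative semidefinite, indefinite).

negative semidefinite

Congruent diagonalization of A (simultaneous row and column reduction) yields pivots -2, 0, 0.
That gives 1 negative, 2 zero pivots.
Hence Q is negative semidefinite.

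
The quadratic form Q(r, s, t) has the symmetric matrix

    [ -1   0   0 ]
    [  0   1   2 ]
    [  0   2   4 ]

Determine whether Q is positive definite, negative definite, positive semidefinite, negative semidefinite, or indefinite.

Row-reducing A symmetrically gives the diagonal entries -1, 1, 0.
That gives 1 positive, 1 negative, 1 zero pivots.
Hence Q is indefinite.

indefinite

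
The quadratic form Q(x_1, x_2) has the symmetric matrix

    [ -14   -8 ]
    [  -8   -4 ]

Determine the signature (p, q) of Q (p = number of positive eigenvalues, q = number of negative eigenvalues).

(1, 1)

Applying the same elementary operations to the rows and columns of A produces a congruent diagonal matrix with entries -14, 4/7.
So there are 1 positive, 1 negative pivots.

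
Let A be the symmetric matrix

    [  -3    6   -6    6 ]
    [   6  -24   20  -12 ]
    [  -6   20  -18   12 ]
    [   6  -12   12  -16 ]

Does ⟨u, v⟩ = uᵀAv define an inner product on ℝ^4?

no

Leading principal minors: Δ_1 = -3, Δ_2 = 36, Δ_3 = -24, Δ_4 = 96.
The signs alternate starting with Δ_1 < 0, so by Sylvester's criterion Q is negative definite.
⟨·,·⟩ is an inner product exactly when A is positive definite.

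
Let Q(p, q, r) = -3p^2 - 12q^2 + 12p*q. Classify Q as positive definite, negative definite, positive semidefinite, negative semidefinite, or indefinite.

The associated matrix is A = [[-3, 6, 0], [6, -12, 0], [0, 0, 0]].
Symmetric row and column elimination reduces A to a congruent diagonal form with pivots -3, 0, 0.
Counting signs: 1 negative, 2 zero.
Hence Q is negative semidefinite.

negative semidefinite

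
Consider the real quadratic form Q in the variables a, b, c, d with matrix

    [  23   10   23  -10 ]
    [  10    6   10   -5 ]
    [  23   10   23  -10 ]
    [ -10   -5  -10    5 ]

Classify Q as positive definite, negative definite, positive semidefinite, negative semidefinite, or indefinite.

positive semidefinite

Congruent diagonalization of A (simultaneous row and column reduction) yields pivots 23, 38/23, 0, 15/38.
So there are 3 positive, 1 zero pivots.
Hence Q is positive semidefinite.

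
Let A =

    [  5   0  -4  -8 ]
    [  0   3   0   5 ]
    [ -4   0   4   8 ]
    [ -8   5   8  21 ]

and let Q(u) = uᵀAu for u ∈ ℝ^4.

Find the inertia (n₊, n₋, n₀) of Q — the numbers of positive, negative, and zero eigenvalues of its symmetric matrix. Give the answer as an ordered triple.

Symmetric row and column elimination reduces A to a congruent diagonal form with pivots 5, 3, 4/5, -10/3.
So there are 3 positive, 1 negative pivots.

(3, 1, 0)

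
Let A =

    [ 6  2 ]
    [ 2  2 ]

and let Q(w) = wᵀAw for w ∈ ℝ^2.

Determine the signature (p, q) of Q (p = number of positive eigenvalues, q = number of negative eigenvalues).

(2, 0)

Row-reducing A symmetrically gives the diagonal entries 6, 4/3.
That gives 2 positive pivots.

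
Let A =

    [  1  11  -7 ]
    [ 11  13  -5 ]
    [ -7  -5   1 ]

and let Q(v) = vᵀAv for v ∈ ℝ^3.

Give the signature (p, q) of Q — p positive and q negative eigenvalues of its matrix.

Applying the same elementary operations to the rows and columns of A produces a congruent diagonal matrix with entries 1, -108, 0.
So there are 1 positive, 1 negative, 1 zero pivots.

(1, 1)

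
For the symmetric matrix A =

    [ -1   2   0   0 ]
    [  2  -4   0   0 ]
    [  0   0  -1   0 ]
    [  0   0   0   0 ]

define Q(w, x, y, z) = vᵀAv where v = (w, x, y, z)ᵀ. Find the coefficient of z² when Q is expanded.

0

The coefficient of z² is the diagonal entry A[4,4] = 0.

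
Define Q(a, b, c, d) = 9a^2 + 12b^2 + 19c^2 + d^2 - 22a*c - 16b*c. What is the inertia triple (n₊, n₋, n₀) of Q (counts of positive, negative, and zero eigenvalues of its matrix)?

The associated matrix is A = [[9, 0, -11, 0], [0, 12, -8, 0], [-11, -8, 19, 0], [0, 0, 0, 1]].
An LDLᵀ factorisation of A has diagonal entries 9, 12, 2/9, 1.
Counting signs: 4 positive.

(4, 0, 0)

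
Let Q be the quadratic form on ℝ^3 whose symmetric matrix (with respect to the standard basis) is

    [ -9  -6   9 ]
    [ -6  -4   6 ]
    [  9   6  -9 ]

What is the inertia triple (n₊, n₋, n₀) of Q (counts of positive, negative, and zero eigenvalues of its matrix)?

Applying the same elementary operations to the rows and columns of A produces a congruent diagonal matrix with entries -9, 0, 0.
That gives 1 negative, 2 zero pivots.

(0, 1, 2)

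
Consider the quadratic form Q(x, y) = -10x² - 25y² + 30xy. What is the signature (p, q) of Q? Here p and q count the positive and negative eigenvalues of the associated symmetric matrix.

(0, 2)

Write A = [[-10, 15], [15, -25]].
Row-reducing A symmetrically gives the diagonal entries -10, -5/2.
That gives 2 negative pivots.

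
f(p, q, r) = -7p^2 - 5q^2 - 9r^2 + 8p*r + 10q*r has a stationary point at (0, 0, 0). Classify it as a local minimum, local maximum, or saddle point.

The Hessian at the origin is H = [[-14, 0, 8], [0, -10, 10], [8, 10, -18]].
An LDLᵀ factorisation of H has diagonal entries -14, -10, -24/7.
That gives 3 negative pivots.
H is negative definite, so the origin is a strict local maximum.

local maximum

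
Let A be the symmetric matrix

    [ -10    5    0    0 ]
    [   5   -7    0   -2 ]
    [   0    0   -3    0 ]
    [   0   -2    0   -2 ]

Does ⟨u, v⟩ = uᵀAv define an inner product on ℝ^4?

no

Congruent diagonalization of A (simultaneous row and column reduction) yields pivots -10, -9/2, -3, -10/9.
Counting signs: 4 negative.
Hence Q is negative definite.
⟨·,·⟩ is an inner product exactly when A is positive definite.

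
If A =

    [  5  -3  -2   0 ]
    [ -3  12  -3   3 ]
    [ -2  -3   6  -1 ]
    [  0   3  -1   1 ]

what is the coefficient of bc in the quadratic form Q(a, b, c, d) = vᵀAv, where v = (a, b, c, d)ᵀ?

The coefficient of bc is A[2,3] + A[3,2] = 2·(-3) = -6.

-6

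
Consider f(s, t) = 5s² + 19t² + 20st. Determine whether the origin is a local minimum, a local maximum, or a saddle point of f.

The Hessian at the origin is H = [[10, 20], [20, 38]].
det H = 10·38 − (20)² = -20 < 0, so H is indefinite.
Therefore the origin is a saddle point.

saddle point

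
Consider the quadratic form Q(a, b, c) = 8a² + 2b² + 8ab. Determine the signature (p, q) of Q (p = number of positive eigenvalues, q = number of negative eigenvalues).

The associated matrix is A = [[8, 4, 0], [4, 2, 0], [0, 0, 0]].
Symmetric row and column elimination reduces A to a congruent diagonal form with pivots 8, 0, 0.
That gives 1 positive, 2 zero pivots.

(1, 0)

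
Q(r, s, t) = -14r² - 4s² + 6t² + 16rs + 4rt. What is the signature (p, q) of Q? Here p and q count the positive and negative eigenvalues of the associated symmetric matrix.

Write A = [[-14, 8, 2], [8, -4, 0], [2, 0, 6]].
Applying the same elementary operations to the rows and columns of A produces a congruent diagonal matrix with entries -14, 4/7, 4.
Counting signs: 2 positive, 1 negative.

(2, 1)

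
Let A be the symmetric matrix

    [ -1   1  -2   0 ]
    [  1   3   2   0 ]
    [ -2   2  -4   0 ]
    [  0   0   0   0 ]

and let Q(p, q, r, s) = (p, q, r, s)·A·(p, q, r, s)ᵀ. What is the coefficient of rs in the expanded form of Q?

0

The coefficient of rs is A[3,4] + A[4,3] = 2·0 = 0.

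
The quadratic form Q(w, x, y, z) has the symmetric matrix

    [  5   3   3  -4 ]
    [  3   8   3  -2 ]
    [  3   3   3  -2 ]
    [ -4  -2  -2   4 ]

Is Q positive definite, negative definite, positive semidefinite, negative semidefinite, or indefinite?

Applying the same elementary operations to the rows and columns of A produces a congruent diagonal matrix with entries 5, 31/5, 30/31, 2/3.
That gives 4 positive pivots.
Hence Q is positive definite.

positive definite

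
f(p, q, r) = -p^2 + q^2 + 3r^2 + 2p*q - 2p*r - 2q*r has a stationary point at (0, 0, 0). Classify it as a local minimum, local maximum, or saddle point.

saddle point

The Hessian at the origin is H = [[-2, 2, -2], [2, 2, -2], [-2, -2, 6]].
An LDLᵀ factorisation of H has diagonal entries -2, 4, 4.
Counting signs: 2 positive, 1 negative.
H is indefinite, so the origin is a saddle point.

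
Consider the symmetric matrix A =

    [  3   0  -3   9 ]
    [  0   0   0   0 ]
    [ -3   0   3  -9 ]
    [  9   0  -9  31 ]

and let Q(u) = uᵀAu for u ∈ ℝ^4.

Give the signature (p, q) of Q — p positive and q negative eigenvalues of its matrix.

Symmetric row and column elimination reduces A to a congruent diagonal form with pivots 3, 0, 0, 4.
That gives 2 positive, 2 zero pivots.

(2, 0)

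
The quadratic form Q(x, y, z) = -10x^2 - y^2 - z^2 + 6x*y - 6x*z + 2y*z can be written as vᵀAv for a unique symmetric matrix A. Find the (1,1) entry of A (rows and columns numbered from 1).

The coefficient of x^2 in Q is -10, and that is exactly A[1,1].

-10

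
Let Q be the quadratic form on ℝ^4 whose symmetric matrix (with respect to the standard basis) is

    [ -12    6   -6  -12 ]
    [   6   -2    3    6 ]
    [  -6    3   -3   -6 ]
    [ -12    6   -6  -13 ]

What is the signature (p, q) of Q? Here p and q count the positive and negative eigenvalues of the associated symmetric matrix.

Congruent diagonalization of A (simultaneous row and column reduction) yields pivots -12, 1, 0, -1.
That gives 1 positive, 2 negative, 1 zero pivots.

(1, 2)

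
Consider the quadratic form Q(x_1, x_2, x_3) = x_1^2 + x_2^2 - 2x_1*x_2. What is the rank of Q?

1

The associated matrix is A = [[1, -1, 0], [-1, 1, 0], [0, 0, 0]].
Congruent diagonalization of A (simultaneous row and column reduction) yields pivots 1, 0, 0.
Counting signs: 1 positive, 2 zero.
The rank is the number of nonzero pivots: 1.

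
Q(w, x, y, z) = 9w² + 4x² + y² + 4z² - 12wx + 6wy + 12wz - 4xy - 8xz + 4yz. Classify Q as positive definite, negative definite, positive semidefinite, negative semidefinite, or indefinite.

positive semidefinite

Write A = [[9, -6, 3, 6], [-6, 4, -2, -4], [3, -2, 1, 2], [6, -4, 2, 4]].
Row-reducing A symmetrically gives the diagonal entries 9, 0, 0, 0.
Counting signs: 1 positive, 3 zero.
Hence Q is positive semidefinite.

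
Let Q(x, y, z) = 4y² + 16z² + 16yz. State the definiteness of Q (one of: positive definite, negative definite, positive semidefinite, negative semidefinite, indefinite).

positive semidefinite

The symmetric matrix is A = [[0, 0, 0], [0, 4, 8], [0, 8, 16]].
Congruent diagonalization of A (simultaneous row and column reduction) yields pivots 0, 4, 0.
So there are 1 positive, 2 zero pivots.
Hence Q is positive semidefinite.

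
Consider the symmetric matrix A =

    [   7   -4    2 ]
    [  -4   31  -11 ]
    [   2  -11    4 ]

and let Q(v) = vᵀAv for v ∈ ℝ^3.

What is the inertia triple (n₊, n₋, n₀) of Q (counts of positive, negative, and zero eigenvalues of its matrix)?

(3, 0, 0)

Symmetric row and column elimination reduces A to a congruent diagonal form with pivots 7, 201/7, 3/67.
So there are 3 positive pivots.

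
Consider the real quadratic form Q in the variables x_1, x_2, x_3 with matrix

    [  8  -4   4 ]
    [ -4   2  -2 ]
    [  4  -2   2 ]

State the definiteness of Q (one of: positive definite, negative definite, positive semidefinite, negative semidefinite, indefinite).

positive semidefinite

Congruent diagonalization of A (simultaneous row and column reduction) yields pivots 8, 0, 0.
So there are 1 positive, 2 zero pivots.
Hence Q is positive semidefinite.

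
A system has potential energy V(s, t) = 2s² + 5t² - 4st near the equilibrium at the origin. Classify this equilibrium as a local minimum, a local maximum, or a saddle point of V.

The Hessian at the origin is H = [[4, -4], [-4, 10]].
det H = 4·10 − (-4)² = 24 > 0 and H[1,1] = 4 > 0, so H is positive definite.
Therefore the origin is a local minimum.

local minimum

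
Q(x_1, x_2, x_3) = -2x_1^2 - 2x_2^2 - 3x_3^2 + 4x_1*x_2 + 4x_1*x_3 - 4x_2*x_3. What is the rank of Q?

2

Write A = [[-2, 2, 2], [2, -2, -2], [2, -2, -3]].
Congruent diagonalization of A (simultaneous row and column reduction) yields pivots -2, 0, -1.
So there are 2 negative, 1 zero pivots.
The rank is the number of nonzero pivots: 2.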